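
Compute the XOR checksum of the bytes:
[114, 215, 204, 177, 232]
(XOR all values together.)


XOR chain: 114 ^ 215 ^ 204 ^ 177 ^ 232 = 48

48


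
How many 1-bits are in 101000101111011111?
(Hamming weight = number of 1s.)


Counting 1s in 101000101111011111

12


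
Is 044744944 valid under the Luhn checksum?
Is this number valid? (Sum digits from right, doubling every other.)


Luhn sum = 50
50 mod 10 = 0

Valid (Luhn sum mod 10 = 0)


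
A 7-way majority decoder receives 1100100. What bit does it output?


Ones: 3 out of 7
Threshold: 4

0 (3/7 voted 1)


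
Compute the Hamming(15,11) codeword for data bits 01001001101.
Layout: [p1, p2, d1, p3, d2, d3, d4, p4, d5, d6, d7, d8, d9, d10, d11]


Parity bits: p1=0, p2=1, p3=0, p4=0

010010001001101


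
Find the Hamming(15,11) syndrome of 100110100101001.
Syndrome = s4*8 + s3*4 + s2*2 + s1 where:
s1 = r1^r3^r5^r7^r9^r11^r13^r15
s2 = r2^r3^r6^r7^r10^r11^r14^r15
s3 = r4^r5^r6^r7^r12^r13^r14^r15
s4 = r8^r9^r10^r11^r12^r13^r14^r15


s1=0, s2=1, s3=1, s4=1

Syndrome = 14 (error at position 14)


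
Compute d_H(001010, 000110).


XOR: 001100
Count of 1s: 2

2


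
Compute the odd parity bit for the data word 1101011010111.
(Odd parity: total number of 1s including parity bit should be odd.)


Number of 1s in data: 9
Parity bit: 0

0


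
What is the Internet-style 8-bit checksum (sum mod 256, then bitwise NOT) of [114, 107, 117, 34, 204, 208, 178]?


Sum = 962 mod 256 = 194
Complement = 61

61


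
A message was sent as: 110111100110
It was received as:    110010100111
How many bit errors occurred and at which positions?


XOR: 000101000001

3 error(s) at position(s): 3, 5, 11


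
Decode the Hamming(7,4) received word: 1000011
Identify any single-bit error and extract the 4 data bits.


Syndrome = 0: no error detected

Data: 0011 (no errors)


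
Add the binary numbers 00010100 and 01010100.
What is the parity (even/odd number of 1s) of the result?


00010100 = 20
01010100 = 84
Sum = 104 = 1101000
1s count = 3

odd parity (3 ones in 1101000)


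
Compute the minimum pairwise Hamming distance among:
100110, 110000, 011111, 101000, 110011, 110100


Comparing all pairs, minimum distance: 1
Can detect 0 errors, correct 0 errors

1


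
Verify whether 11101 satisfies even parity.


Number of 1s: 4

Yes, parity is correct (4 ones)


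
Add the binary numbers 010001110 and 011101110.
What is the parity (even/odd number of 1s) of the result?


010001110 = 142
011101110 = 238
Sum = 380 = 101111100
1s count = 6

even parity (6 ones in 101111100)


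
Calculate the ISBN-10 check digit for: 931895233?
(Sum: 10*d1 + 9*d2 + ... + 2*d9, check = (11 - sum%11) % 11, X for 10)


Weighted sum: 283
283 mod 11 = 8

Check digit: 3


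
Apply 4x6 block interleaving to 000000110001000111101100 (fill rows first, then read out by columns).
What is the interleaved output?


Matrix:
  000000
  110001
  000111
  101100
Read columns: 010101000001001100100110

010101000001001100100110


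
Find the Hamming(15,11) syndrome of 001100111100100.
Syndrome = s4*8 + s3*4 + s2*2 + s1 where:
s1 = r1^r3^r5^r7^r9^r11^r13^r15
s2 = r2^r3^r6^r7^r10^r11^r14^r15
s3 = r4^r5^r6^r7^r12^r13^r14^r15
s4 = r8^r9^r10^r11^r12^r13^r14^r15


s1=0, s2=1, s3=1, s4=0

Syndrome = 6 (error at position 6)


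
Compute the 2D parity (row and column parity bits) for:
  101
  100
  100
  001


Row parities: 0111
Column parities: 100

Row P: 0111, Col P: 100, Corner: 1


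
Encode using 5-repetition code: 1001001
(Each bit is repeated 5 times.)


Each bit -> 5 copies

11111000000000011111000000000011111


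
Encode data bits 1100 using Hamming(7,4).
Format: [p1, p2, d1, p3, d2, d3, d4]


Parity bits: p1=0, p2=1, p3=1

0111100


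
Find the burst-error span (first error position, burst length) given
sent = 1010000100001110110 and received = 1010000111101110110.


XOR: 0000000011100000000

Burst at position 8, length 3


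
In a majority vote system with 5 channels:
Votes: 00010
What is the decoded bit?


Ones: 1 out of 5
Threshold: 3

0 (1/5 voted 1)


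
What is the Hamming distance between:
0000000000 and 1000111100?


XOR: 1000111100
Count of 1s: 5

5


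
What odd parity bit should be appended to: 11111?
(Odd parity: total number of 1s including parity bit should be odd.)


Number of 1s in data: 5
Parity bit: 0

0


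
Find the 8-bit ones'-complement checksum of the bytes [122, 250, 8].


Sum = 380 mod 256 = 124
Complement = 131

131


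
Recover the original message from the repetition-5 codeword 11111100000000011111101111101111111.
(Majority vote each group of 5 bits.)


Groups: 11111, 10000, 00000, 11111, 10111, 11011, 11111
Majority votes: 1001111

1001111


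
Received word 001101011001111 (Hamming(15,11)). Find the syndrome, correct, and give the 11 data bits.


Syndrome = 0: no error detected

Data: 10101001111 (no errors)


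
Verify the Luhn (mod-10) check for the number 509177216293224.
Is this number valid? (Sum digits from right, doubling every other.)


Luhn sum = 67
67 mod 10 = 7

Invalid (Luhn sum mod 10 = 7)


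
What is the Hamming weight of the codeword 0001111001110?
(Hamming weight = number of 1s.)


Counting 1s in 0001111001110

7


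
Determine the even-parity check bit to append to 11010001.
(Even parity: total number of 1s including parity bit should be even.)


Number of 1s in data: 4
Parity bit: 0

0


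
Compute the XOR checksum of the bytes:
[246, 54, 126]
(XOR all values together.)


XOR chain: 246 ^ 54 ^ 126 = 190

190


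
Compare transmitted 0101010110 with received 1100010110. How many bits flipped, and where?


XOR: 1001000000

2 error(s) at position(s): 0, 3


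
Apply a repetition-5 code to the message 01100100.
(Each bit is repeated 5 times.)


Each bit -> 5 copies

0000011111111110000000000111110000000000


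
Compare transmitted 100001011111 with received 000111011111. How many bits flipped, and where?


XOR: 100110000000

3 error(s) at position(s): 0, 3, 4


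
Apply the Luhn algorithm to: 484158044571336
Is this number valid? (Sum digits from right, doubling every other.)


Luhn sum = 66
66 mod 10 = 6

Invalid (Luhn sum mod 10 = 6)


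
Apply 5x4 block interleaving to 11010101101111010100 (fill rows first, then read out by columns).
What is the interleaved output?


Matrix:
  1101
  0101
  1011
  1101
  0100
Read columns: 10110110110010011110

10110110110010011110


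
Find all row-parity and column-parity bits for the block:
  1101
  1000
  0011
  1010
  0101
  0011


Row parities: 110000
Column parities: 1010

Row P: 110000, Col P: 1010, Corner: 0


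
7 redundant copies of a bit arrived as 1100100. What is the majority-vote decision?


Ones: 3 out of 7
Threshold: 4

0 (3/7 voted 1)


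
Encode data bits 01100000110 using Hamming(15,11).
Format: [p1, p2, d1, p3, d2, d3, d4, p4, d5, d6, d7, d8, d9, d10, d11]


Parity bits: p1=0, p2=0, p3=0, p4=0

000011000000110


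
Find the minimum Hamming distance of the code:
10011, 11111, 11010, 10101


Comparing all pairs, minimum distance: 2
Can detect 1 errors, correct 0 errors

2


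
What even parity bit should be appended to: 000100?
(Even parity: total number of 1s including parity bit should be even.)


Number of 1s in data: 1
Parity bit: 1

1


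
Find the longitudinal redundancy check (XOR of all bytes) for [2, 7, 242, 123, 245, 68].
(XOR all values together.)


XOR chain: 2 ^ 7 ^ 242 ^ 123 ^ 245 ^ 68 = 61

61


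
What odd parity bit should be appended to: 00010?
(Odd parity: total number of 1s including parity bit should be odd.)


Number of 1s in data: 1
Parity bit: 0

0


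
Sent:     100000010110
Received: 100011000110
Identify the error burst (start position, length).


XOR: 000011010000

Burst at position 4, length 4


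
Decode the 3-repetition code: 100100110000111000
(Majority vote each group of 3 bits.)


Groups: 100, 100, 110, 000, 111, 000
Majority votes: 001010

001010


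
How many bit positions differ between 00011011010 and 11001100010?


XOR: 11010111000
Count of 1s: 6

6


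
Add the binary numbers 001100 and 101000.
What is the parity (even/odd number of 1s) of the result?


001100 = 12
101000 = 40
Sum = 52 = 110100
1s count = 3

odd parity (3 ones in 110100)


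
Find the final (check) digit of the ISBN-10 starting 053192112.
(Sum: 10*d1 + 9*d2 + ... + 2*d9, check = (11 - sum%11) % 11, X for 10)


Weighted sum: 151
151 mod 11 = 8

Check digit: 3


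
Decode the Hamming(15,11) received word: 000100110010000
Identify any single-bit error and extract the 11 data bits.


Syndrome = 0: no error detected

Data: 00010010000 (no errors)


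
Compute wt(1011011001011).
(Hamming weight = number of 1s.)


Counting 1s in 1011011001011

8


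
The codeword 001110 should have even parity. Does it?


Number of 1s: 3

No, parity error (3 ones)


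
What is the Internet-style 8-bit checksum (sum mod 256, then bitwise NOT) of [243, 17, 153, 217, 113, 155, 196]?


Sum = 1094 mod 256 = 70
Complement = 185

185


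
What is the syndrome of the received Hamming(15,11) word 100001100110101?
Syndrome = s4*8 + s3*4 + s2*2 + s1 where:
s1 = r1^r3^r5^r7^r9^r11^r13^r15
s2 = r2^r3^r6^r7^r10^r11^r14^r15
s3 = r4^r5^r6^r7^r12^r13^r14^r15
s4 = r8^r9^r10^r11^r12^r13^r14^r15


s1=1, s2=1, s3=0, s4=0

Syndrome = 3 (error at position 3)


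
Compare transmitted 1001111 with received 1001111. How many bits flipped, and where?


XOR: 0000000

0 errors (received matches sent)


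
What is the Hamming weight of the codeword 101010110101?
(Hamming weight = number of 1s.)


Counting 1s in 101010110101

7


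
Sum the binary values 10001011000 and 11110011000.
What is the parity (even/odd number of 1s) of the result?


10001011000 = 1112
11110011000 = 1944
Sum = 3056 = 101111110000
1s count = 7

odd parity (7 ones in 101111110000)


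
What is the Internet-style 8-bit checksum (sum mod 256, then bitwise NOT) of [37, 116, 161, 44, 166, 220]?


Sum = 744 mod 256 = 232
Complement = 23

23


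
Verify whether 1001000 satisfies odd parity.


Number of 1s: 2

No, parity error (2 ones)


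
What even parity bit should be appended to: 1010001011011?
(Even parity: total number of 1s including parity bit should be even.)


Number of 1s in data: 7
Parity bit: 1

1


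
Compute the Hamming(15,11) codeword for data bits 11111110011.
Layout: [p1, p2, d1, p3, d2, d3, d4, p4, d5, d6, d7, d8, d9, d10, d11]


Parity bits: p1=0, p2=1, p3=1, p4=1

011111111110011


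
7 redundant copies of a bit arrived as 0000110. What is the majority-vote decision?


Ones: 2 out of 7
Threshold: 4

0 (2/7 voted 1)


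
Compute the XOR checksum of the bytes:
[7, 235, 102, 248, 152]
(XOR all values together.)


XOR chain: 7 ^ 235 ^ 102 ^ 248 ^ 152 = 234

234


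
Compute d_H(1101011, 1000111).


XOR: 0101100
Count of 1s: 3

3


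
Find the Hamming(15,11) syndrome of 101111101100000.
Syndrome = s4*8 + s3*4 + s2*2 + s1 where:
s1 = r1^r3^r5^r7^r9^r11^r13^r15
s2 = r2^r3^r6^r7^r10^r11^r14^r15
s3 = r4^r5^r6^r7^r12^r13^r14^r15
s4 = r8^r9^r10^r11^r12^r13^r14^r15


s1=1, s2=0, s3=0, s4=0

Syndrome = 1 (error at position 1)


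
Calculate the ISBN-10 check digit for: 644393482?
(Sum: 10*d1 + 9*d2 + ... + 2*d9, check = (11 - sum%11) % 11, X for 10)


Weighted sum: 262
262 mod 11 = 9

Check digit: 2


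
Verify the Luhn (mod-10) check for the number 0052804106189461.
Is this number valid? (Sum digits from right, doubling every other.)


Luhn sum = 52
52 mod 10 = 2

Invalid (Luhn sum mod 10 = 2)


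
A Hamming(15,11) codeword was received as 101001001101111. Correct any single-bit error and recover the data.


Syndrome = 7: error at position 7

Data: 10111101111 (corrected bit 7)


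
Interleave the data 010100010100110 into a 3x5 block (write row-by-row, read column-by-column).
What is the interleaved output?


Matrix:
  01010
  00101
  00110
Read columns: 000100011101010

000100011101010


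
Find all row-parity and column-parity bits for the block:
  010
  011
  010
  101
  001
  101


Row parities: 101010
Column parities: 010

Row P: 101010, Col P: 010, Corner: 1


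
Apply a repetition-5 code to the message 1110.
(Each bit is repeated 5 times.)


Each bit -> 5 copies

11111111111111100000


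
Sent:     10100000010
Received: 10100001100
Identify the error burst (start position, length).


XOR: 00000001110

Burst at position 7, length 3


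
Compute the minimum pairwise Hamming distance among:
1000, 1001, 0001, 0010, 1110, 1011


Comparing all pairs, minimum distance: 1
Can detect 0 errors, correct 0 errors

1


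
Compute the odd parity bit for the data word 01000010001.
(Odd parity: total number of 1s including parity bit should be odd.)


Number of 1s in data: 3
Parity bit: 0

0


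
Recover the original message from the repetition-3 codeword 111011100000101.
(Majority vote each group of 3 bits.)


Groups: 111, 011, 100, 000, 101
Majority votes: 11001

11001


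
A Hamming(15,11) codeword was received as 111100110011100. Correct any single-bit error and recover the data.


Syndrome = 1: error at position 1

Data: 10010011100 (corrected bit 1)


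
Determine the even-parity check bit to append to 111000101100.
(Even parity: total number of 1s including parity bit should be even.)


Number of 1s in data: 6
Parity bit: 0

0


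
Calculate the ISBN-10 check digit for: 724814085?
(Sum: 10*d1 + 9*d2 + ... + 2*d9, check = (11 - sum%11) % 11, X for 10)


Weighted sum: 236
236 mod 11 = 5

Check digit: 6


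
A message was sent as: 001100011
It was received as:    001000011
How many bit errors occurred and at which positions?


XOR: 000100000

1 error(s) at position(s): 3


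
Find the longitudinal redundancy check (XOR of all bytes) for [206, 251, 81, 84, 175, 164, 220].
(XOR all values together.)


XOR chain: 206 ^ 251 ^ 81 ^ 84 ^ 175 ^ 164 ^ 220 = 231

231


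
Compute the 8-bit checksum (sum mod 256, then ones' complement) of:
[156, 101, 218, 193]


Sum = 668 mod 256 = 156
Complement = 99

99


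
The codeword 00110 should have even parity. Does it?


Number of 1s: 2

Yes, parity is correct (2 ones)


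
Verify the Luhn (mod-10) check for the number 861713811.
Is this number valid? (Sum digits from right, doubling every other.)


Luhn sum = 35
35 mod 10 = 5

Invalid (Luhn sum mod 10 = 5)


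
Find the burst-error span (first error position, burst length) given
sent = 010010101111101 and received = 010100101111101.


XOR: 000110000000000

Burst at position 3, length 2


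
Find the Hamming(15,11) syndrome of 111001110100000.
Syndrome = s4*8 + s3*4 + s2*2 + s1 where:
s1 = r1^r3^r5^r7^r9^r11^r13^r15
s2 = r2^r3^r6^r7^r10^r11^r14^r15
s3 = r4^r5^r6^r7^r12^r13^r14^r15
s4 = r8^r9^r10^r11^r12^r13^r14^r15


s1=1, s2=1, s3=0, s4=0

Syndrome = 3 (error at position 3)


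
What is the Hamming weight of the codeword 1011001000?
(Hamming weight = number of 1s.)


Counting 1s in 1011001000

4


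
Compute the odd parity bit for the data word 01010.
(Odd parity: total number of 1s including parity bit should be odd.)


Number of 1s in data: 2
Parity bit: 1

1


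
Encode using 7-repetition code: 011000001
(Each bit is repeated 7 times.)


Each bit -> 7 copies

000000011111111111111000000000000000000000000000000000001111111


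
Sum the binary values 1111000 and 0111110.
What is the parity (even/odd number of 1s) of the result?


1111000 = 120
0111110 = 62
Sum = 182 = 10110110
1s count = 5

odd parity (5 ones in 10110110)


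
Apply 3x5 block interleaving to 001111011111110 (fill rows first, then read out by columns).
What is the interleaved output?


Matrix:
  00111
  10111
  11110
Read columns: 011001111111110

011001111111110


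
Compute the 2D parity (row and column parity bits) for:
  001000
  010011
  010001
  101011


Row parities: 1100
Column parities: 100001

Row P: 1100, Col P: 100001, Corner: 0


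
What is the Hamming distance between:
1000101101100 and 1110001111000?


XOR: 0110100010100
Count of 1s: 5

5


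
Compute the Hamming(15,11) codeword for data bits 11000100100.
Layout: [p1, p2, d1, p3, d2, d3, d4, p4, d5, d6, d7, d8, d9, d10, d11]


Parity bits: p1=1, p2=0, p3=0, p4=0

101010000100100


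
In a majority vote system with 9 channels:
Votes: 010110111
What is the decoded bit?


Ones: 6 out of 9
Threshold: 5

1 (6/9 voted 1)


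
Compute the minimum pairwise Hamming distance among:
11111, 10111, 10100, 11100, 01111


Comparing all pairs, minimum distance: 1
Can detect 0 errors, correct 0 errors

1


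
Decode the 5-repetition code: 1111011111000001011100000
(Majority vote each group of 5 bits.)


Groups: 11110, 11111, 00000, 10111, 00000
Majority votes: 11010

11010


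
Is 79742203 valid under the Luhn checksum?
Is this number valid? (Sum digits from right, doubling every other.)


Luhn sum = 32
32 mod 10 = 2

Invalid (Luhn sum mod 10 = 2)


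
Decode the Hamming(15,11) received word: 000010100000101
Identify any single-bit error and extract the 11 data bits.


Syndrome = 0: no error detected

Data: 01010000101 (no errors)


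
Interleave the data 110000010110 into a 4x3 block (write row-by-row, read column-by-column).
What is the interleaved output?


Matrix:
  110
  000
  010
  110
Read columns: 100110110000

100110110000


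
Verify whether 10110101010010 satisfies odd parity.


Number of 1s: 7

Yes, parity is correct (7 ones)


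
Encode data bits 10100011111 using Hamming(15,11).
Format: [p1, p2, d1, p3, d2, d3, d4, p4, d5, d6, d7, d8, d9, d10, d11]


Parity bits: p1=0, p2=1, p3=1, p4=1

011101010011111


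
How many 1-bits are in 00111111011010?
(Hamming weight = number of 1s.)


Counting 1s in 00111111011010

9


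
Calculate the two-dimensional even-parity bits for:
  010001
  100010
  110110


Row parities: 000
Column parities: 000101

Row P: 000, Col P: 000101, Corner: 0


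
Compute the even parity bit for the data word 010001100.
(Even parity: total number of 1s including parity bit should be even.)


Number of 1s in data: 3
Parity bit: 1

1


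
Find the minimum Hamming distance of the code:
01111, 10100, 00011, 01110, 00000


Comparing all pairs, minimum distance: 1
Can detect 0 errors, correct 0 errors

1


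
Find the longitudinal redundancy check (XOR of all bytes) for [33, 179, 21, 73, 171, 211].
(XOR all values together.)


XOR chain: 33 ^ 179 ^ 21 ^ 73 ^ 171 ^ 211 = 182

182


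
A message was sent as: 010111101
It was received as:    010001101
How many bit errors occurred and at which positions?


XOR: 000110000

2 error(s) at position(s): 3, 4


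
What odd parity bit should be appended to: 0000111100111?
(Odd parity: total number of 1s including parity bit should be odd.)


Number of 1s in data: 7
Parity bit: 0

0


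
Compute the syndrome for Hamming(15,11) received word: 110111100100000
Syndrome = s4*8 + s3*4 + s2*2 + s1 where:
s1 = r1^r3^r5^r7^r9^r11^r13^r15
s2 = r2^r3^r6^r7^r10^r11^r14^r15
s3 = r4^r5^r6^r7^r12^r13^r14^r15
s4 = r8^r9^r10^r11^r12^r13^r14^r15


s1=1, s2=0, s3=0, s4=1

Syndrome = 9 (error at position 9)


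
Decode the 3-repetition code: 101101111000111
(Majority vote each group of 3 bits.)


Groups: 101, 101, 111, 000, 111
Majority votes: 11101

11101


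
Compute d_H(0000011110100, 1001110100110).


XOR: 1001101010010
Count of 1s: 6

6


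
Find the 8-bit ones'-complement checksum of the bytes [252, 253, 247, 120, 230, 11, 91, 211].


Sum = 1415 mod 256 = 135
Complement = 120

120


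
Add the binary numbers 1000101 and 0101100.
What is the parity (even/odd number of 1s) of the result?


1000101 = 69
0101100 = 44
Sum = 113 = 1110001
1s count = 4

even parity (4 ones in 1110001)


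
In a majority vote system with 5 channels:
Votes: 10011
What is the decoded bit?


Ones: 3 out of 5
Threshold: 3

1 (3/5 voted 1)


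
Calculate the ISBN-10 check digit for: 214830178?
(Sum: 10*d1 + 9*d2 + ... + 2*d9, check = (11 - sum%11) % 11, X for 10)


Weighted sum: 176
176 mod 11 = 0

Check digit: 0


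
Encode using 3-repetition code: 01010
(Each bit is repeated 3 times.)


Each bit -> 3 copies

000111000111000


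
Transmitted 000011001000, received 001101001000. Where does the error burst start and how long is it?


XOR: 001110000000

Burst at position 2, length 3


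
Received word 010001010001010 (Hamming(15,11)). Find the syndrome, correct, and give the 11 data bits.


Syndrome = 14: error at position 14

Data: 00100001000 (corrected bit 14)


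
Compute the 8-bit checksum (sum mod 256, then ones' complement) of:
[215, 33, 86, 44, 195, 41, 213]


Sum = 827 mod 256 = 59
Complement = 196

196


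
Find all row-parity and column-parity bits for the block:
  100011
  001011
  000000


Row parities: 110
Column parities: 101000

Row P: 110, Col P: 101000, Corner: 0


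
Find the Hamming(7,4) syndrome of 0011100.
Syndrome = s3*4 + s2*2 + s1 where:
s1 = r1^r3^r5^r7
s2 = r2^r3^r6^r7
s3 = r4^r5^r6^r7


s1=0, s2=1, s3=0

Syndrome = 2 (error at position 2)


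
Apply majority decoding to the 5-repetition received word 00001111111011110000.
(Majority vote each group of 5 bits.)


Groups: 00001, 11111, 10111, 10000
Majority votes: 0110

0110


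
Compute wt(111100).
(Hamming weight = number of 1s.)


Counting 1s in 111100

4


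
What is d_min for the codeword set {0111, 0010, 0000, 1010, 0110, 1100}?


Comparing all pairs, minimum distance: 1
Can detect 0 errors, correct 0 errors

1


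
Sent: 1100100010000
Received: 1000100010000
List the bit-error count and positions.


XOR: 0100000000000

1 error(s) at position(s): 1


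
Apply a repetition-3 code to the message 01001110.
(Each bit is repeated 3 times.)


Each bit -> 3 copies

000111000000111111111000


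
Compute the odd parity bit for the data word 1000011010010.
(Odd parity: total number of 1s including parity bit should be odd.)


Number of 1s in data: 5
Parity bit: 0

0


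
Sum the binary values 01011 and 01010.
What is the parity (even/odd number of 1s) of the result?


01011 = 11
01010 = 10
Sum = 21 = 10101
1s count = 3

odd parity (3 ones in 10101)


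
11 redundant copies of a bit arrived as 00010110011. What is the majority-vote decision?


Ones: 5 out of 11
Threshold: 6

0 (5/11 voted 1)


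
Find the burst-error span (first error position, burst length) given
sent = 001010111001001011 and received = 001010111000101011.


XOR: 000000000001100000

Burst at position 11, length 2


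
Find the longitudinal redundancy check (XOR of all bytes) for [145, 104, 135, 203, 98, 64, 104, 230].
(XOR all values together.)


XOR chain: 145 ^ 104 ^ 135 ^ 203 ^ 98 ^ 64 ^ 104 ^ 230 = 25

25


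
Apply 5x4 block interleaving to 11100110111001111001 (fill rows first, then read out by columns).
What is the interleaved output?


Matrix:
  1110
  0110
  1110
  0111
  1001
Read columns: 10101111101111000011

10101111101111000011


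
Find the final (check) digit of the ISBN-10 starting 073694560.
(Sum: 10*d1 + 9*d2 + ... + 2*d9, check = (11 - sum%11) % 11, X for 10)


Weighted sum: 241
241 mod 11 = 10

Check digit: 1


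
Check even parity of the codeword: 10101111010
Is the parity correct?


Number of 1s: 7

No, parity error (7 ones)


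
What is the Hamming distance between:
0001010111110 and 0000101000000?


XOR: 0001111111110
Count of 1s: 9

9


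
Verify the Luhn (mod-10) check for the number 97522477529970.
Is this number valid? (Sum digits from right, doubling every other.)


Luhn sum = 65
65 mod 10 = 5

Invalid (Luhn sum mod 10 = 5)


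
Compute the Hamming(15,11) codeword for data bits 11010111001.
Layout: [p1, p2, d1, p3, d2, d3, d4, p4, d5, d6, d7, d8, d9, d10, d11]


Parity bits: p1=1, p2=1, p3=0, p4=0

111010100111001


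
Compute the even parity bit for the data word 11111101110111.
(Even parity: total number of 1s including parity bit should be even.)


Number of 1s in data: 12
Parity bit: 0

0


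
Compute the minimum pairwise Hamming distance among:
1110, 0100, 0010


Comparing all pairs, minimum distance: 2
Can detect 1 errors, correct 0 errors

2


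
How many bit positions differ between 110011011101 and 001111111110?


XOR: 111100100011
Count of 1s: 7

7


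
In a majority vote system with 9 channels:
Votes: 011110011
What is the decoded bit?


Ones: 6 out of 9
Threshold: 5

1 (6/9 voted 1)


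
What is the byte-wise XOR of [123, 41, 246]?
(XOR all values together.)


XOR chain: 123 ^ 41 ^ 246 = 164

164


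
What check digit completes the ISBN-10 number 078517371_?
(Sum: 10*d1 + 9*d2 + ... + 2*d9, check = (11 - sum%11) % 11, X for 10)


Weighted sum: 238
238 mod 11 = 7

Check digit: 4


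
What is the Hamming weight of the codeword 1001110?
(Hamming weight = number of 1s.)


Counting 1s in 1001110

4


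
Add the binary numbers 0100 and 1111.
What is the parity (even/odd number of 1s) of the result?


0100 = 4
1111 = 15
Sum = 19 = 10011
1s count = 3

odd parity (3 ones in 10011)


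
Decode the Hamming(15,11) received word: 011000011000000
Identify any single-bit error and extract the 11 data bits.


Syndrome = 0: no error detected

Data: 10001000000 (no errors)


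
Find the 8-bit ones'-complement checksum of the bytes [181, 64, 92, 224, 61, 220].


Sum = 842 mod 256 = 74
Complement = 181

181


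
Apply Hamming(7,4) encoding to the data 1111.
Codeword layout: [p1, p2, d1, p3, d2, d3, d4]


Parity bits: p1=1, p2=1, p3=1

1111111


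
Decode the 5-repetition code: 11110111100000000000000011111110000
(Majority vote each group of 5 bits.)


Groups: 11110, 11110, 00000, 00000, 00001, 11111, 10000
Majority votes: 1100010

1100010


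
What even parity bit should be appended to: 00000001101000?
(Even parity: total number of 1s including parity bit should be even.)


Number of 1s in data: 3
Parity bit: 1

1


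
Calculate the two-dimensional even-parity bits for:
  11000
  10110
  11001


Row parities: 011
Column parities: 10111

Row P: 011, Col P: 10111, Corner: 0


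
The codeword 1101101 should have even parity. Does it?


Number of 1s: 5

No, parity error (5 ones)


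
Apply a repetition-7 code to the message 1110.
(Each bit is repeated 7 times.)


Each bit -> 7 copies

1111111111111111111110000000


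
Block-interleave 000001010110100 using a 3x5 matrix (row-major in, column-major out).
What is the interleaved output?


Matrix:
  00000
  10101
  10100
Read columns: 011000011000010

011000011000010


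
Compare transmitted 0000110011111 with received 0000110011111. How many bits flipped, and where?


XOR: 0000000000000

0 errors (received matches sent)


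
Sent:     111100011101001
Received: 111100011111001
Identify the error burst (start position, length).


XOR: 000000000010000

Burst at position 10, length 1


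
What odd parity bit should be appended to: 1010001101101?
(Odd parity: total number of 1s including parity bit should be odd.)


Number of 1s in data: 7
Parity bit: 0

0


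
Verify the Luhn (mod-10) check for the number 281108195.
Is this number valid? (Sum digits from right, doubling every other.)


Luhn sum = 34
34 mod 10 = 4

Invalid (Luhn sum mod 10 = 4)


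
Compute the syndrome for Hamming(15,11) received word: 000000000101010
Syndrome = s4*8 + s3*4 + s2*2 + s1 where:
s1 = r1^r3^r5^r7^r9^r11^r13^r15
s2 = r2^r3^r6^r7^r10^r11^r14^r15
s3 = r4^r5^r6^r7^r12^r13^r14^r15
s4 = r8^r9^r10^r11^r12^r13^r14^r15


s1=0, s2=0, s3=0, s4=1

Syndrome = 8 (error at position 8)


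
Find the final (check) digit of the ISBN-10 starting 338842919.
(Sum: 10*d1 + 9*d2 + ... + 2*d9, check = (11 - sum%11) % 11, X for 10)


Weighted sum: 268
268 mod 11 = 4

Check digit: 7


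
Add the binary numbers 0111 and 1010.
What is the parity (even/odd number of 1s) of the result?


0111 = 7
1010 = 10
Sum = 17 = 10001
1s count = 2

even parity (2 ones in 10001)


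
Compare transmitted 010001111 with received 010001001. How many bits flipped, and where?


XOR: 000000110

2 error(s) at position(s): 6, 7


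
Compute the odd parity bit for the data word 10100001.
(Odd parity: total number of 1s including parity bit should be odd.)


Number of 1s in data: 3
Parity bit: 0

0


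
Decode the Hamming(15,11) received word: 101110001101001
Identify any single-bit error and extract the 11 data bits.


Syndrome = 3: error at position 3

Data: 01001101001 (corrected bit 3)


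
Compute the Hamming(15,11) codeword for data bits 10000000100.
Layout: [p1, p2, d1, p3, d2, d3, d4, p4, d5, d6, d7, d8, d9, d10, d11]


Parity bits: p1=0, p2=1, p3=1, p4=1

011100010000100


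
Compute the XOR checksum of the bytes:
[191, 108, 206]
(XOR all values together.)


XOR chain: 191 ^ 108 ^ 206 = 29

29


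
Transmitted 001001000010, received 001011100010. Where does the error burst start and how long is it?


XOR: 000010100000

Burst at position 4, length 3


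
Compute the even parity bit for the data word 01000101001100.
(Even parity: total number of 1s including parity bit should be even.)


Number of 1s in data: 5
Parity bit: 1

1


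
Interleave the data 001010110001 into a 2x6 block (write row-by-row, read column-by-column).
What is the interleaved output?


Matrix:
  001010
  110001
Read columns: 010110001001

010110001001


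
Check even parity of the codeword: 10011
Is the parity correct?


Number of 1s: 3

No, parity error (3 ones)


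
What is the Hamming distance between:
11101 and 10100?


XOR: 01001
Count of 1s: 2

2


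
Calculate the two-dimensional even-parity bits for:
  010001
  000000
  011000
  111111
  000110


Row parities: 00000
Column parities: 110000

Row P: 00000, Col P: 110000, Corner: 0


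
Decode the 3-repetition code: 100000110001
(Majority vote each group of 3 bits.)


Groups: 100, 000, 110, 001
Majority votes: 0010

0010


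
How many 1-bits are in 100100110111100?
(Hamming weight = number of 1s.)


Counting 1s in 100100110111100

8


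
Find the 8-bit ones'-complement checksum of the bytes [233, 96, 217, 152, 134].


Sum = 832 mod 256 = 64
Complement = 191

191


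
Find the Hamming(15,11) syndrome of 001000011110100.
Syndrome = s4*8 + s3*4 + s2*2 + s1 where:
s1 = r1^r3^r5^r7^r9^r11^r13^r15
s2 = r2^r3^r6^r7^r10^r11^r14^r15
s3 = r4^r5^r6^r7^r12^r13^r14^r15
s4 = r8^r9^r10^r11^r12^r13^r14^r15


s1=0, s2=1, s3=1, s4=1

Syndrome = 14 (error at position 14)


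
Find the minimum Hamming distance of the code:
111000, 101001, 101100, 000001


Comparing all pairs, minimum distance: 2
Can detect 1 errors, correct 0 errors

2


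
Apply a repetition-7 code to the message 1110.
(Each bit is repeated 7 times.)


Each bit -> 7 copies

1111111111111111111110000000


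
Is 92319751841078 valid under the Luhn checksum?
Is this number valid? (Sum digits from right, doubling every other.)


Luhn sum = 62
62 mod 10 = 2

Invalid (Luhn sum mod 10 = 2)


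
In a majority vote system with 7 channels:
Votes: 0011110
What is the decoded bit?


Ones: 4 out of 7
Threshold: 4

1 (4/7 voted 1)


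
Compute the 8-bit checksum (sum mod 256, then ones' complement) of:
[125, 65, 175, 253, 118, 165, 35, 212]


Sum = 1148 mod 256 = 124
Complement = 131

131


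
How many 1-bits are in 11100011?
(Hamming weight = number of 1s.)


Counting 1s in 11100011

5


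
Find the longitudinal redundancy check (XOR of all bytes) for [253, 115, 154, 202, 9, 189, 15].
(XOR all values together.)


XOR chain: 253 ^ 115 ^ 154 ^ 202 ^ 9 ^ 189 ^ 15 = 101

101


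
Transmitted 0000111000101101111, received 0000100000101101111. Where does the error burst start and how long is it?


XOR: 0000011000000000000

Burst at position 5, length 2


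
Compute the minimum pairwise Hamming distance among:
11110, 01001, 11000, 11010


Comparing all pairs, minimum distance: 1
Can detect 0 errors, correct 0 errors

1


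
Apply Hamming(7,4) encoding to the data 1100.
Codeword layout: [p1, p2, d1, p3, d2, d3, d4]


Parity bits: p1=0, p2=1, p3=1

0111100


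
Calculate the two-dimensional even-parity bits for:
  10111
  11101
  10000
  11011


Row parities: 0010
Column parities: 00001

Row P: 0010, Col P: 00001, Corner: 1


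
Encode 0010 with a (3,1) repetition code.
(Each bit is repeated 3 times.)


Each bit -> 3 copies

000000111000


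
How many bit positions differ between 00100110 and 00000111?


XOR: 00100001
Count of 1s: 2

2


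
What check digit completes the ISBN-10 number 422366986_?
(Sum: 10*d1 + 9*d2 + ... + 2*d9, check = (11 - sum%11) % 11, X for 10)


Weighted sum: 233
233 mod 11 = 2

Check digit: 9


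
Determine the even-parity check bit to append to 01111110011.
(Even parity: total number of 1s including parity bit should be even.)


Number of 1s in data: 8
Parity bit: 0

0


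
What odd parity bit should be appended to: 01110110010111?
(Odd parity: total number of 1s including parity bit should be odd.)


Number of 1s in data: 9
Parity bit: 0

0


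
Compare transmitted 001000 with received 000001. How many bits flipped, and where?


XOR: 001001

2 error(s) at position(s): 2, 5


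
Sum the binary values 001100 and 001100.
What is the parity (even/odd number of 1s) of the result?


001100 = 12
001100 = 12
Sum = 24 = 11000
1s count = 2

even parity (2 ones in 11000)


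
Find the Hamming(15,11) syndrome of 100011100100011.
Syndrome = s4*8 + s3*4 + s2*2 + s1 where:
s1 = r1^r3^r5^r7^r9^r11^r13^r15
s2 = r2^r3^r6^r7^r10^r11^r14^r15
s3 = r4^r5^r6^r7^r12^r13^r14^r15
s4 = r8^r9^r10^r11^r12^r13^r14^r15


s1=0, s2=1, s3=1, s4=1

Syndrome = 14 (error at position 14)


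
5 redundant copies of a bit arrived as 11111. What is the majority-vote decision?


Ones: 5 out of 5
Threshold: 3

1 (5/5 voted 1)


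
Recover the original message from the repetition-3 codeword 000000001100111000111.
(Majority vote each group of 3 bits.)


Groups: 000, 000, 001, 100, 111, 000, 111
Majority votes: 0000101

0000101


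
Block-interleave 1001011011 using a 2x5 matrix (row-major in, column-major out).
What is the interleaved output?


Matrix:
  10010
  11011
Read columns: 1101001101

1101001101


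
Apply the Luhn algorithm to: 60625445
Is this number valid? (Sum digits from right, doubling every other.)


Luhn sum = 26
26 mod 10 = 6

Invalid (Luhn sum mod 10 = 6)


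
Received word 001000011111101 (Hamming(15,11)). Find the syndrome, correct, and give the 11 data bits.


Syndrome = 13: error at position 13

Data: 10001111001 (corrected bit 13)


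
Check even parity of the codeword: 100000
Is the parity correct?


Number of 1s: 1

No, parity error (1 ones)


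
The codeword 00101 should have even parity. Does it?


Number of 1s: 2

Yes, parity is correct (2 ones)


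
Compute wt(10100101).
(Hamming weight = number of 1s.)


Counting 1s in 10100101

4


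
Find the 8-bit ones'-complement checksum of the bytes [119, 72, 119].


Sum = 310 mod 256 = 54
Complement = 201

201


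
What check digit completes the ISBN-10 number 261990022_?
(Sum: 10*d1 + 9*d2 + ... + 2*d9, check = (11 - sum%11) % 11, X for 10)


Weighted sum: 209
209 mod 11 = 0

Check digit: 0


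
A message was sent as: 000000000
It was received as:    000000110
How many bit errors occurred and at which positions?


XOR: 000000110

2 error(s) at position(s): 6, 7


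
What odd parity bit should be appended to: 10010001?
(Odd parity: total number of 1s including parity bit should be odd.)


Number of 1s in data: 3
Parity bit: 0

0


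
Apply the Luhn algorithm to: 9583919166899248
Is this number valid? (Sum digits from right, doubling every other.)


Luhn sum = 96
96 mod 10 = 6

Invalid (Luhn sum mod 10 = 6)


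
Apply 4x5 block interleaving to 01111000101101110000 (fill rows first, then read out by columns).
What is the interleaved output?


Matrix:
  01111
  00010
  11011
  10000
Read columns: 00111010100011101010

00111010100011101010


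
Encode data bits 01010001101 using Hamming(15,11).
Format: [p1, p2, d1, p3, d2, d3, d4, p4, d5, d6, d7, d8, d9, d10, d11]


Parity bits: p1=0, p2=0, p3=1, p4=1

000110110001101


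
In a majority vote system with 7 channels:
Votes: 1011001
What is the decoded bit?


Ones: 4 out of 7
Threshold: 4

1 (4/7 voted 1)


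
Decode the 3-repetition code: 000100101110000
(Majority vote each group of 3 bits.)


Groups: 000, 100, 101, 110, 000
Majority votes: 00110

00110


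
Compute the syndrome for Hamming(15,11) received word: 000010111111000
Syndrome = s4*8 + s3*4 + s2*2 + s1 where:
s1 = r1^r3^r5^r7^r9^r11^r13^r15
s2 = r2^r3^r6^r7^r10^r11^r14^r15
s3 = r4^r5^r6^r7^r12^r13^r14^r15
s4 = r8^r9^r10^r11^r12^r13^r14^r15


s1=0, s2=1, s3=1, s4=1

Syndrome = 14 (error at position 14)


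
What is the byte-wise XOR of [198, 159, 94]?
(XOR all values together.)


XOR chain: 198 ^ 159 ^ 94 = 7

7


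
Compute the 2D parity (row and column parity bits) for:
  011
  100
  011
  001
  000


Row parities: 01010
Column parities: 101

Row P: 01010, Col P: 101, Corner: 0


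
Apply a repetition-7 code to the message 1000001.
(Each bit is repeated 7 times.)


Each bit -> 7 copies

1111111000000000000000000000000000000000001111111


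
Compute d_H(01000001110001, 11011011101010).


XOR: 10011010011011
Count of 1s: 8

8


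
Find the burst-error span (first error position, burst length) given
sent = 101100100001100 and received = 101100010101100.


XOR: 000000110100000

Burst at position 6, length 4


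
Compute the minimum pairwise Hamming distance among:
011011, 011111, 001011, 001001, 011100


Comparing all pairs, minimum distance: 1
Can detect 0 errors, correct 0 errors

1


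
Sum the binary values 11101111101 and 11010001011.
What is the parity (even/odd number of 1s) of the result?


11101111101 = 1917
11010001011 = 1675
Sum = 3592 = 111000001000
1s count = 4

even parity (4 ones in 111000001000)


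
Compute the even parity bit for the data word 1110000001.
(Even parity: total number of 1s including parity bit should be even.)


Number of 1s in data: 4
Parity bit: 0

0


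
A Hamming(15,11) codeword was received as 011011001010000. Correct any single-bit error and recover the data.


Syndrome = 0: no error detected

Data: 11101010000 (no errors)


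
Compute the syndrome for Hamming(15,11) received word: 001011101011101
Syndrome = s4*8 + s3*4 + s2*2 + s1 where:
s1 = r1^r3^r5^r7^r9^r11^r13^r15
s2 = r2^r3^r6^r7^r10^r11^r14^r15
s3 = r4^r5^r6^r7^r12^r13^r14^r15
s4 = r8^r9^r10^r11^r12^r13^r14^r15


s1=1, s2=1, s3=0, s4=1

Syndrome = 11 (error at position 11)


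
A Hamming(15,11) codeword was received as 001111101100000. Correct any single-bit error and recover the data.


Syndrome = 0: no error detected

Data: 11111100000 (no errors)


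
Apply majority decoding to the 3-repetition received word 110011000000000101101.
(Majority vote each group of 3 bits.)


Groups: 110, 011, 000, 000, 000, 101, 101
Majority votes: 1100011

1100011
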